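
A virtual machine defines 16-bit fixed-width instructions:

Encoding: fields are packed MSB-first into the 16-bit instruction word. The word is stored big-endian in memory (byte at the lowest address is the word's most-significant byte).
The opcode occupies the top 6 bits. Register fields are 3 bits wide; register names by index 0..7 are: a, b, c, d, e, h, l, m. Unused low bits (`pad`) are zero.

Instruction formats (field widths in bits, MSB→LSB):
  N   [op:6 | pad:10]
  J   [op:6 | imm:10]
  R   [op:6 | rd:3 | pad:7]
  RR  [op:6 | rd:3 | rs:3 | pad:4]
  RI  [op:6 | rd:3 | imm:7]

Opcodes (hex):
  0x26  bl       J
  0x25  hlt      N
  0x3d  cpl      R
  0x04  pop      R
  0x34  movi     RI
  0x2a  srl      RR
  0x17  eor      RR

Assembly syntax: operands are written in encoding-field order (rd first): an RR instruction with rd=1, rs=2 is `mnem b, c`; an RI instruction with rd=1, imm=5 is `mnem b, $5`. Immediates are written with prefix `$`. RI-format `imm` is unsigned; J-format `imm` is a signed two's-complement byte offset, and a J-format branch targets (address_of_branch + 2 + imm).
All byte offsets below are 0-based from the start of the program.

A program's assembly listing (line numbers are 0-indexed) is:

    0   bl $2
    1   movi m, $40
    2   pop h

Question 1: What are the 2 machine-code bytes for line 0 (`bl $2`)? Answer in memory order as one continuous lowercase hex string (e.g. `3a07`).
0. bl fields op=0x26:6|imm=2:10 → word 9802h → 98 02

9802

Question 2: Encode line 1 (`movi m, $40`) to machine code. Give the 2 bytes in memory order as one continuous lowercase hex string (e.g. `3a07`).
d3a8

L1: movi op=0x34:6|rd=7:3|imm=40:7 ⇒ 0xd3a8 ⇒ big d3 a8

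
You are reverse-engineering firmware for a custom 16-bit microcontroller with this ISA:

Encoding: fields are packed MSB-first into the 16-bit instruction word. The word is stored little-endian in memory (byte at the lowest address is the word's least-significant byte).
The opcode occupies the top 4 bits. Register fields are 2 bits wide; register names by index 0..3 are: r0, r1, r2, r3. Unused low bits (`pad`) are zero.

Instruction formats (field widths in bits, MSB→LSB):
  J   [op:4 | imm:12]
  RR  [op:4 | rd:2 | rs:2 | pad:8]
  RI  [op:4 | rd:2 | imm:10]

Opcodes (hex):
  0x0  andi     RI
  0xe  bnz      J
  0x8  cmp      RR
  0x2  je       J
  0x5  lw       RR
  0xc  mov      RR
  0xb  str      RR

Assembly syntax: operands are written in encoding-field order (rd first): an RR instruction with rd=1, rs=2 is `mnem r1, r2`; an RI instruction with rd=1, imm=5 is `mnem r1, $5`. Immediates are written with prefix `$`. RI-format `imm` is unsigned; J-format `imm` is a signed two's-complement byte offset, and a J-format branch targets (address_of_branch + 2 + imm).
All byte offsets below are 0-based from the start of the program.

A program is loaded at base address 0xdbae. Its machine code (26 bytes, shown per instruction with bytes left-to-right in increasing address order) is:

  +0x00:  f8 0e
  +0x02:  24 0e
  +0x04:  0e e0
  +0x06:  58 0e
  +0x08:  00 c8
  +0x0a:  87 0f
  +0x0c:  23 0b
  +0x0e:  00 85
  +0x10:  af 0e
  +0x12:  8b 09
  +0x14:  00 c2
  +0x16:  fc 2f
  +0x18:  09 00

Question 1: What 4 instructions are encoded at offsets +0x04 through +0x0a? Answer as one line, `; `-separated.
bnz $14; andi r3, $600; mov r2, r0; andi r3, $903

+0x04: 0e e0 ⇒ word 0xe00e (little)
  op=0xe00e>>12=0xe ⇒ bnz (J)
  imm: (w>>0)&0xfff=0xe → $14
+0x06: 58 0e ⇒ word 0x0e58 (little)
  op=0x0e58>>12=0x0 ⇒ andi (RI)
  rd: (w>>10)&0x3=0x3 → r3
  imm: (w>>0)&0x3ff=0x258 → $600
+0x08: 00 c8 ⇒ word 0xc800 (little)
  op=0xc800>>12=0xc ⇒ mov (RR)
  rd: (w>>10)&0x3=0x2 → r2
  rs: (w>>8)&0x3=0x0 → r0
+0x0a: 87 0f ⇒ word 0x0f87 (little)
  op=0x0f87>>12=0x0 ⇒ andi (RI)
  rd: (w>>10)&0x3=0x3 → r3
  imm: (w>>0)&0x3ff=0x387 → $903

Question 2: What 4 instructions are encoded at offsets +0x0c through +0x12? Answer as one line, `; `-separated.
+0x0c: 23 0b ⇒ word 0x0b23 (little)
  op=0x0b23>>12=0x0 ⇒ andi (RI)
  rd@[11:10]=0x2 ⇒ r2
  imm@[9:0]=0x323 ⇒ $803
+0x0e: 00 85 ⇒ word 0x8500 (little)
  op=0x8500>>12=0x8 ⇒ cmp (RR)
  rd@[11:10]=0x1 ⇒ r1
  rs@[9:8]=0x1 ⇒ r1
+0x10: af 0e ⇒ word 0x0eaf (little)
  op=0x0eaf>>12=0x0 ⇒ andi (RI)
  rd@[11:10]=0x3 ⇒ r3
  imm@[9:0]=0x2af ⇒ $687
+0x12: 8b 09 ⇒ word 0x098b (little)
  op=0x098b>>12=0x0 ⇒ andi (RI)
  rd@[11:10]=0x2 ⇒ r2
  imm@[9:0]=0x18b ⇒ $395

andi r2, $803; cmp r1, r1; andi r3, $687; andi r2, $395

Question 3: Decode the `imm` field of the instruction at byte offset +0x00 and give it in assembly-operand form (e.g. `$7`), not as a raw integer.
$760

[00] f8 0e → 0x0ef8
  top 4b → 0x0 → andi [RI]
  rd@[11:10]=0x3 ⇒ r3
  imm@[9:0]=0x2f8 ⇒ $760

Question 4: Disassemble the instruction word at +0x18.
andi r0, $9

@+18  little-endian(09 00) = 0x0009
  op=0x0009>>12=0x0 ⇒ andi (RI)
  [11:10] rd=0 = r0
  [9:0] imm=9 = $9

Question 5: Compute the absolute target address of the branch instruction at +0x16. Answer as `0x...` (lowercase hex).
0xdbc2

[16] fc 2f → 0x2ffc
  top 4b → 0x2 → je [J]
  imm: (w>>0)&0xfff=0xffc (s12→-4) → $-4
  target = base 0xdbae + off 0x16 + 2 + imm -4 = 0xdbc2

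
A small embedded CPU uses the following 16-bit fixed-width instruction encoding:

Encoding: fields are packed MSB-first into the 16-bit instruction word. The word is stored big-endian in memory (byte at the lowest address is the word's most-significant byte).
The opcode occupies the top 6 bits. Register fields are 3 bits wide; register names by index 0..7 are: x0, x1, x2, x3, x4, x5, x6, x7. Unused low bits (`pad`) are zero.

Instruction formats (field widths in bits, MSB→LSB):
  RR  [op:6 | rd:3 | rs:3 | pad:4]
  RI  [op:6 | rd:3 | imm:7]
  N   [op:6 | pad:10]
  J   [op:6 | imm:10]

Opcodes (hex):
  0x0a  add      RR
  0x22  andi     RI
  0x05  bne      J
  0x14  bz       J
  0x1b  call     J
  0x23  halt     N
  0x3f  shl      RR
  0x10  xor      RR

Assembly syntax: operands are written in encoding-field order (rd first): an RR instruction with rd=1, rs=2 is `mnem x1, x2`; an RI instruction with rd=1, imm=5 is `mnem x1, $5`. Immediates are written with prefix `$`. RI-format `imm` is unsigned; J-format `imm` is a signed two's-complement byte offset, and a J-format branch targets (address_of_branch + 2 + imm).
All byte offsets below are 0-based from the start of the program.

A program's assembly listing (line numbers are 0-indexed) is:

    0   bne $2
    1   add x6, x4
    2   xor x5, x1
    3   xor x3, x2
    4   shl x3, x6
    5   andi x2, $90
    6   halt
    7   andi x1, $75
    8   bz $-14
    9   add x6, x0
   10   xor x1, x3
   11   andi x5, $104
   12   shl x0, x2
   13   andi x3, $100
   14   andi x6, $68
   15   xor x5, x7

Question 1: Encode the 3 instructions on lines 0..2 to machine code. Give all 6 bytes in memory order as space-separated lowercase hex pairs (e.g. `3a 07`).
14 02 2b 40 42 90

L0: bne op=0x5:6|imm=2:10 ⇒ 0x1402 ⇒ big 14 02
L1: add op=0xa:6|rd=6:3|rs=4:3|pad=0:4 ⇒ 0x2b40 ⇒ big 2b 40
L2: xor op=0x10:6|rd=5:3|rs=1:3|pad=0:4 ⇒ 0x4290 ⇒ big 42 90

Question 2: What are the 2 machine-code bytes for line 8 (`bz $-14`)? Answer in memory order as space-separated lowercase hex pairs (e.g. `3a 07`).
line 8 (bz): pack op=0x14:6|imm=-14:10 = 0x53f2; big→ 53 f2

53 f2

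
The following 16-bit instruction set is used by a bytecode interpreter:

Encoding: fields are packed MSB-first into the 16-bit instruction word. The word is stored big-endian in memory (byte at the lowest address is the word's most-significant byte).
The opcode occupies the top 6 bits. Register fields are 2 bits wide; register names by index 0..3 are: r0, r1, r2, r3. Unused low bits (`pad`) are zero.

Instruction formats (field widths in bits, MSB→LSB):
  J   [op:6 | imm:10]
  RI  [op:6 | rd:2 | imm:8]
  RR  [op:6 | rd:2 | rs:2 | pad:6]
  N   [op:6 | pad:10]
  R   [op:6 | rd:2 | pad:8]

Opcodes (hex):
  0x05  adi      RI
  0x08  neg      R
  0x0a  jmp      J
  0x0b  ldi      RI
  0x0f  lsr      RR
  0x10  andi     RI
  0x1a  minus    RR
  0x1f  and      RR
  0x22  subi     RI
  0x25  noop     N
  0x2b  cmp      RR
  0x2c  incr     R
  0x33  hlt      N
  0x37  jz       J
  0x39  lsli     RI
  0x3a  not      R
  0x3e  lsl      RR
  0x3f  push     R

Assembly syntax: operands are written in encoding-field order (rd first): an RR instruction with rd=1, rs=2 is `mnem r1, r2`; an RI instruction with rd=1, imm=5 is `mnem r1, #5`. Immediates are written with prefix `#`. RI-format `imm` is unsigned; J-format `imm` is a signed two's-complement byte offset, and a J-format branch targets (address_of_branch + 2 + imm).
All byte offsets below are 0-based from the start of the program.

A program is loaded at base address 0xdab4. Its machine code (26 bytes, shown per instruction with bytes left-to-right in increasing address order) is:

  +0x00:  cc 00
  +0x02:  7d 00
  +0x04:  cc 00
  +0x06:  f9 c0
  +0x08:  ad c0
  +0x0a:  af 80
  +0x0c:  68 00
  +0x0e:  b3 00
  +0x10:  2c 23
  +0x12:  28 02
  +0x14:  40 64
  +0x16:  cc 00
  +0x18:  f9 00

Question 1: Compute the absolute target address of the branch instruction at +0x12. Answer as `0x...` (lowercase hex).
+0x12: 28 02 ⇒ word 0x2802 (big)
  top 6b → 0xa → jmp [J]
  imm: (w>>0)&0x3ff=0x2 → #2
  target = base 0xdab4 + off 0x12 + 2 + imm 2 = 0xdaca

0xdaca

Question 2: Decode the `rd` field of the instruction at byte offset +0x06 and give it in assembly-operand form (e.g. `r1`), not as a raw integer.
[06] f9 c0 → 0xf9c0
  top 6b → 0x3e → lsl [RR]
  rd@[9:8]=0x1 ⇒ r1
  rs@[7:6]=0x3 ⇒ r3

r1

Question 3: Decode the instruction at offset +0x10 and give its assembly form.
@+10  big-endian(2c 23) = 0x2c23
  opcode bits[15:10]=0xb: ldi/RI
  rd@[9:8]=0x0 ⇒ r0
  imm@[7:0]=0x23 ⇒ #35

ldi r0, #35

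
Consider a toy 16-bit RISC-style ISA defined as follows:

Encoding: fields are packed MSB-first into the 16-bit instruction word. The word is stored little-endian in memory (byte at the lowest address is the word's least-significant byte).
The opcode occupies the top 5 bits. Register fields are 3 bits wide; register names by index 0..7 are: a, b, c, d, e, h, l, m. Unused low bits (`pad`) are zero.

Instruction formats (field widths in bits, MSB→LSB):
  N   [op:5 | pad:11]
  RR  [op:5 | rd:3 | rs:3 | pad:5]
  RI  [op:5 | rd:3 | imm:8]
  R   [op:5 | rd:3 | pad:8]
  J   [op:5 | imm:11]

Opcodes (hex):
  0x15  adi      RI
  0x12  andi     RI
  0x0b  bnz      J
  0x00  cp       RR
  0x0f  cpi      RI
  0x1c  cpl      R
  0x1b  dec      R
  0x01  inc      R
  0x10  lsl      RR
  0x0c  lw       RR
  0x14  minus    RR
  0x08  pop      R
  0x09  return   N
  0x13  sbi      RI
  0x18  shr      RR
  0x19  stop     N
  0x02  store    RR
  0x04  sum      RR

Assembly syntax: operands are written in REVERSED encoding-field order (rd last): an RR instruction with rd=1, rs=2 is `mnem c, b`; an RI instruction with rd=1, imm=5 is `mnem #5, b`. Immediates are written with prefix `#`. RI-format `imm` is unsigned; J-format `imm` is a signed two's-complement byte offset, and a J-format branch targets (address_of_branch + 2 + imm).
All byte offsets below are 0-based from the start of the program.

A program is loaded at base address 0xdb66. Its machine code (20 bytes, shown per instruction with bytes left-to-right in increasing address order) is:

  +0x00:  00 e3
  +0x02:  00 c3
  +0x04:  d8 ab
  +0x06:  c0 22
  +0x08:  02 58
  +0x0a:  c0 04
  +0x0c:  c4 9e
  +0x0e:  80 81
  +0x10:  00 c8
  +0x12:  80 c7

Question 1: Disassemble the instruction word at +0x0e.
lsl e, b

[0e] 80 81 → 0x8180
  op=0x8180>>11=0x10 ⇒ lsl (RR)
  rd@[10:8]=0x1 ⇒ b
  rs@[7:5]=0x4 ⇒ e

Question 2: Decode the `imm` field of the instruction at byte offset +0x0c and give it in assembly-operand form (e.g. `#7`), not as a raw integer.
off 0x0c: read c4 9e as little → 0x9ec4
  op=0x9ec4>>11=0x13 ⇒ sbi (RI)
  rd@[10:8]=0x6 ⇒ l
  imm@[7:0]=0xc4 ⇒ #196

#196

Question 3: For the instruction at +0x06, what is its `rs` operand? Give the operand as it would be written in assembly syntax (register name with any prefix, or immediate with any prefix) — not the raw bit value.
+0x06: c0 22 ⇒ word 0x22c0 (little)
  opcode bits[15:11]=0x4: sum/RR
  rd@[10:8]=0x2 ⇒ c
  rs@[7:5]=0x6 ⇒ l

l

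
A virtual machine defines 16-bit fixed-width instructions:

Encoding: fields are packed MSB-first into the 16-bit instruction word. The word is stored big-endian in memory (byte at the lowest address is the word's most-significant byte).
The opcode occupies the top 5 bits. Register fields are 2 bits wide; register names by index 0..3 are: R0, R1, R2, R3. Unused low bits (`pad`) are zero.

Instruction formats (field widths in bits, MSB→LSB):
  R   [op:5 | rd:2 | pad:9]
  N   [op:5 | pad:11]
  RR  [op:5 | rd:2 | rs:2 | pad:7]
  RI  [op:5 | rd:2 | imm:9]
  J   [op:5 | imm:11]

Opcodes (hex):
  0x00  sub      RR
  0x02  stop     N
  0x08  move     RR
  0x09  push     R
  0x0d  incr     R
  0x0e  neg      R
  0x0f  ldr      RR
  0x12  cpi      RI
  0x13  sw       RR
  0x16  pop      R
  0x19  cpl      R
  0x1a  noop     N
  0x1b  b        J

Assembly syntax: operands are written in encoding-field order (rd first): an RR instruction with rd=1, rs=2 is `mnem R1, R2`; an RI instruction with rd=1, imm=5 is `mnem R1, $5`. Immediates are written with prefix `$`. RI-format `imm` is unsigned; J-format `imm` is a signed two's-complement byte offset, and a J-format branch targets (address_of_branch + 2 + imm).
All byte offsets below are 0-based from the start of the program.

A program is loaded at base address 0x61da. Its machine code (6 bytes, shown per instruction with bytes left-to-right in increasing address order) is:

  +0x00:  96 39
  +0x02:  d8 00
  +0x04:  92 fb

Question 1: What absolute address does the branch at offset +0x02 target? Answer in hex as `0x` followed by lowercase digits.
0x61de

@+02  big-endian(d8 00) = 0xd800
  op=0xd800>>11=0x1b ⇒ b (J)
  imm: (w>>0)&0x7ff=0x0 → $0
  target = base 0x61da + off 0x02 + 2 + imm 0 = 0x61de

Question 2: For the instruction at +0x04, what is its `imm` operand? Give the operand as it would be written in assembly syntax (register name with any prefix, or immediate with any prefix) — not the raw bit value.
$251

off 0x04: read 92 fb as big → 0x92fb
  top 5b → 0x12 → cpi [RI]
  [10:9] rd=1 = R1
  [8:0] imm=251 = $251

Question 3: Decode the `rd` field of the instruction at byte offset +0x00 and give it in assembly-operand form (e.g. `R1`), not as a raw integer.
R3

@+00  big-endian(96 39) = 0x9639
  top 5b → 0x12 → cpi [RI]
  [10:9] rd=3 = R3
  [8:0] imm=57 = $57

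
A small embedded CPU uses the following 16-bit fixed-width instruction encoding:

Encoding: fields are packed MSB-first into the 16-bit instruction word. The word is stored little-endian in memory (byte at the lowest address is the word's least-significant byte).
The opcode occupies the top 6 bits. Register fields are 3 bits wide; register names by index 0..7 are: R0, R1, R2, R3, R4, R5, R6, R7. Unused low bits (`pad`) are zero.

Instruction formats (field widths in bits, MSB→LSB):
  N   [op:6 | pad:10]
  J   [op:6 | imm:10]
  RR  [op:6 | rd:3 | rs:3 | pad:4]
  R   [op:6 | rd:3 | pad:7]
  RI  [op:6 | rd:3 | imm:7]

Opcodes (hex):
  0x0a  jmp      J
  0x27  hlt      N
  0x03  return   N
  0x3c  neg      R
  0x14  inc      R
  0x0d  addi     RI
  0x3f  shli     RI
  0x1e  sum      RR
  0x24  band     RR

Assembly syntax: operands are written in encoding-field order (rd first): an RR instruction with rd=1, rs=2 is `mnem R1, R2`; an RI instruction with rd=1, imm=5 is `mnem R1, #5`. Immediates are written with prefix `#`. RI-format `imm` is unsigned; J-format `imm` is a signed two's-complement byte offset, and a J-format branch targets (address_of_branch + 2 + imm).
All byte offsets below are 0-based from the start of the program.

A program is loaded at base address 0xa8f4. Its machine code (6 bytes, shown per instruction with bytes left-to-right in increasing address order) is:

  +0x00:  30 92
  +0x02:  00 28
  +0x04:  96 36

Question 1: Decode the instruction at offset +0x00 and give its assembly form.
off 0x00: read 30 92 as little → 0x9230
  opcode bits[15:10]=0x24: band/RR
  [9:7] rd=4 = R4
  [6:4] rs=3 = R3

band R4, R3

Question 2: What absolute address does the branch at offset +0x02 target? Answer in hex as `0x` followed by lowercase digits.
0xa8f8

off 0x02: read 00 28 as little → 0x2800
  top 6b → 0xa → jmp [J]
  [9:0] imm=0 = #0
  target = base 0xa8f4 + off 0x02 + 2 + imm 0 = 0xa8f8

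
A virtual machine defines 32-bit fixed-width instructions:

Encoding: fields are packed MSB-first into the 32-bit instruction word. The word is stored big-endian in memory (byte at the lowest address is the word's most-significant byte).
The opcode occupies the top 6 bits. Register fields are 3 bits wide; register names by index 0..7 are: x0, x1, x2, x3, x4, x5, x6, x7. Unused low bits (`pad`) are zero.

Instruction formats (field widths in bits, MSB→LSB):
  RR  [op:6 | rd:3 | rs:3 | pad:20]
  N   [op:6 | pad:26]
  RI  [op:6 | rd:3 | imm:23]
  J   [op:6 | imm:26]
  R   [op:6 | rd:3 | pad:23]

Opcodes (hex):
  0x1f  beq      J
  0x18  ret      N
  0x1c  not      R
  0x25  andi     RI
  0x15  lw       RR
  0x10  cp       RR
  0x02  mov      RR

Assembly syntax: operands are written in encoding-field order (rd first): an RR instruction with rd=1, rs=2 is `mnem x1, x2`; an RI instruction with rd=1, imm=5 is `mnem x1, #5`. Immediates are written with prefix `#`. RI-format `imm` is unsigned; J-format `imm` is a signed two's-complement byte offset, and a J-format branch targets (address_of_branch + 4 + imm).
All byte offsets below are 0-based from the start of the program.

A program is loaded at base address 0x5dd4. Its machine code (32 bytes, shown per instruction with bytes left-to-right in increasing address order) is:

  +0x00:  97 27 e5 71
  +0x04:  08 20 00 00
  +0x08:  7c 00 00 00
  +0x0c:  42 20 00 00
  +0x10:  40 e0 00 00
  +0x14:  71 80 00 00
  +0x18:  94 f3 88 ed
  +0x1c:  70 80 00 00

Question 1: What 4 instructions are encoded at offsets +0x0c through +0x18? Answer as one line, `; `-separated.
+0x0c: 42 20 00 00 ⇒ word 0x42200000 (big)
  top 6b → 0x10 → cp [RR]
  [25:23] rd=4 = x4
  [22:20] rs=2 = x2
+0x10: 40 e0 00 00 ⇒ word 0x40e00000 (big)
  top 6b → 0x10 → cp [RR]
  [25:23] rd=1 = x1
  [22:20] rs=6 = x6
+0x14: 71 80 00 00 ⇒ word 0x71800000 (big)
  top 6b → 0x1c → not [R]
  [25:23] rd=3 = x3
+0x18: 94 f3 88 ed ⇒ word 0x94f388ed (big)
  top 6b → 0x25 → andi [RI]
  [25:23] rd=1 = x1
  [22:0] imm=7571693 = #7571693

cp x4, x2; cp x1, x6; not x3; andi x1, #7571693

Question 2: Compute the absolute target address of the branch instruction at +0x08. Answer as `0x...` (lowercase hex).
0x5de0

[08] 7c 00 00 00 → 0x7c000000
  top 6b → 0x1f → beq [J]
  [25:0] imm=0 = #0
  target = base 0x5dd4 + off 0x08 + 4 + imm 0 = 0x5de0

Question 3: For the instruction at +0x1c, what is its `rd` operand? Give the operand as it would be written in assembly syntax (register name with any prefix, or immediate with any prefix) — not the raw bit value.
+0x1c: 70 80 00 00 ⇒ word 0x70800000 (big)
  op=0x70800000>>26=0x1c ⇒ not (R)
  rd@[25:23]=0x1 ⇒ x1

x1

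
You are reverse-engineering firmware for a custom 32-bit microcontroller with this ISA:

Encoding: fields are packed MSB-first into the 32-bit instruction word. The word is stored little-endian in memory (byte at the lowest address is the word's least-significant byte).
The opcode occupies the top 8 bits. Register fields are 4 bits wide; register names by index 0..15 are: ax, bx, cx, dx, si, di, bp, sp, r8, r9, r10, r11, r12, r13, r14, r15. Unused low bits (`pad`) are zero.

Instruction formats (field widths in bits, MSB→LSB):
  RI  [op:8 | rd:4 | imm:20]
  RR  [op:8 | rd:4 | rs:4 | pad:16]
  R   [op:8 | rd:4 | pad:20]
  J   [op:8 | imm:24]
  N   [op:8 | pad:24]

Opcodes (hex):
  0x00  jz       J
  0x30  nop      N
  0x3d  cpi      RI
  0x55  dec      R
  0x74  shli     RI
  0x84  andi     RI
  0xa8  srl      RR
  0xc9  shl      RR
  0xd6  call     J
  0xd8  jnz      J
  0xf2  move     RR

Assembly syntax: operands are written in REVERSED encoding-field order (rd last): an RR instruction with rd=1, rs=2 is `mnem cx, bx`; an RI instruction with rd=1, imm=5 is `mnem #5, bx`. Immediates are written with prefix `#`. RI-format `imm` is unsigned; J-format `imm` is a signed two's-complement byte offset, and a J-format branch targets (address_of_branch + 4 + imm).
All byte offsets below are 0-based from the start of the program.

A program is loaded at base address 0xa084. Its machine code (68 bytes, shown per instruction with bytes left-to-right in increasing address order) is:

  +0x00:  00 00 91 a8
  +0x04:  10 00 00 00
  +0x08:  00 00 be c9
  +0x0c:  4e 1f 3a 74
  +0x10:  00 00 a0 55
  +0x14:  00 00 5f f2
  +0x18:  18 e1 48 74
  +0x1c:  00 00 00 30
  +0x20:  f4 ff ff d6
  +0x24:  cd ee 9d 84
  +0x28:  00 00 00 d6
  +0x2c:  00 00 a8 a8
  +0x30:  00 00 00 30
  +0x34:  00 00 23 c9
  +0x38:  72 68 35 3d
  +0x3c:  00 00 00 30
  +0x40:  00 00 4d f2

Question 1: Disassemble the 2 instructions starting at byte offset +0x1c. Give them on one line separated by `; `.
nop; call #-12

off 0x1c: read 00 00 00 30 as little → 0x30000000
  opcode bits[31:24]=0x30: nop/N
off 0x20: read f4 ff ff d6 as little → 0xd6fffff4
  opcode bits[31:24]=0xd6: call/J
  [23:0] imm=16777204 (s24→-12) = #-12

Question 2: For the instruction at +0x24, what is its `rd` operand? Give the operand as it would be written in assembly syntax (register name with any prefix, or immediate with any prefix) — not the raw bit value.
@+24  little-endian(cd ee 9d 84) = 0x849deecd
  opcode bits[31:24]=0x84: andi/RI
  [23:20] rd=9 = r9
  [19:0] imm=913101 = #913101

r9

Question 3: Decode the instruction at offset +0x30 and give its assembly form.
nop

off 0x30: read 00 00 00 30 as little → 0x30000000
  top 8b → 0x30 → nop [N]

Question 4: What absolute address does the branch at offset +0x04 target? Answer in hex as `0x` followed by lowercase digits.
off 0x04: read 10 00 00 00 as little → 0x00000010
  opcode bits[31:24]=0x0: jz/J
  [23:0] imm=16 = #16
  target = base 0xa084 + off 0x04 + 4 + imm 16 = 0xa09c

0xa09c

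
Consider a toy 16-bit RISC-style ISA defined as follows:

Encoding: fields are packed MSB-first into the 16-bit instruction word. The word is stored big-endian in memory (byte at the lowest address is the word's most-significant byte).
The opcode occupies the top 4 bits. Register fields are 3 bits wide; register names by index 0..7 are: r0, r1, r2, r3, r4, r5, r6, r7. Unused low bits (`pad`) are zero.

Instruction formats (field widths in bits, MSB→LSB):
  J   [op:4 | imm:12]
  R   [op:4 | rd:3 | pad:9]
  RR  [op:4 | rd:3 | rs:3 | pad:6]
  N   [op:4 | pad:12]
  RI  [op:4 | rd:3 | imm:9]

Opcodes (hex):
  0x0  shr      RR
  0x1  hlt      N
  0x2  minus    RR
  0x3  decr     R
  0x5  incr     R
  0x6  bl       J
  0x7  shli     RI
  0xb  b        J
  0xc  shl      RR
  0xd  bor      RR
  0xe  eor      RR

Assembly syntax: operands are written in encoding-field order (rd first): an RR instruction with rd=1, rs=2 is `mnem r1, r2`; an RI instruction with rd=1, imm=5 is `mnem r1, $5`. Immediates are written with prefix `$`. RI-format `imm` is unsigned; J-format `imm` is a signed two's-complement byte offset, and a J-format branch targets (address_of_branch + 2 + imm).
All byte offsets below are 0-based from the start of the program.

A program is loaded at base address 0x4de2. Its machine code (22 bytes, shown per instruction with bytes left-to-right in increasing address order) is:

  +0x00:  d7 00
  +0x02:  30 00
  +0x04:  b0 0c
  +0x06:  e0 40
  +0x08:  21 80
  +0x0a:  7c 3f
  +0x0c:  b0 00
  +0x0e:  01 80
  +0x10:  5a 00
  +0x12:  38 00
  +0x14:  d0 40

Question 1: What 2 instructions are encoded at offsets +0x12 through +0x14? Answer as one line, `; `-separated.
[12] 38 00 → 0x3800
  opcode bits[15:12]=0x3: decr/R
  [11:9] rd=4 = r4
[14] d0 40 → 0xd040
  opcode bits[15:12]=0xd: bor/RR
  [11:9] rd=0 = r0
  [8:6] rs=1 = r1

decr r4; bor r0, r1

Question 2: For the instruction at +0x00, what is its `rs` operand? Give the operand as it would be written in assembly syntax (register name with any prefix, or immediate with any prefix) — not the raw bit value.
off 0x00: read d7 00 as big → 0xd700
  top 4b → 0xd → bor [RR]
  rd@[11:9]=0x3 ⇒ r3
  rs@[8:6]=0x4 ⇒ r4

r4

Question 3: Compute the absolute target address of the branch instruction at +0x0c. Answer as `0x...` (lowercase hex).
+0x0c: b0 00 ⇒ word 0xb000 (big)
  opcode bits[15:12]=0xb: b/J
  [11:0] imm=0 = $0
  target = base 0x4de2 + off 0x0c + 2 + imm 0 = 0x4df0

0x4df0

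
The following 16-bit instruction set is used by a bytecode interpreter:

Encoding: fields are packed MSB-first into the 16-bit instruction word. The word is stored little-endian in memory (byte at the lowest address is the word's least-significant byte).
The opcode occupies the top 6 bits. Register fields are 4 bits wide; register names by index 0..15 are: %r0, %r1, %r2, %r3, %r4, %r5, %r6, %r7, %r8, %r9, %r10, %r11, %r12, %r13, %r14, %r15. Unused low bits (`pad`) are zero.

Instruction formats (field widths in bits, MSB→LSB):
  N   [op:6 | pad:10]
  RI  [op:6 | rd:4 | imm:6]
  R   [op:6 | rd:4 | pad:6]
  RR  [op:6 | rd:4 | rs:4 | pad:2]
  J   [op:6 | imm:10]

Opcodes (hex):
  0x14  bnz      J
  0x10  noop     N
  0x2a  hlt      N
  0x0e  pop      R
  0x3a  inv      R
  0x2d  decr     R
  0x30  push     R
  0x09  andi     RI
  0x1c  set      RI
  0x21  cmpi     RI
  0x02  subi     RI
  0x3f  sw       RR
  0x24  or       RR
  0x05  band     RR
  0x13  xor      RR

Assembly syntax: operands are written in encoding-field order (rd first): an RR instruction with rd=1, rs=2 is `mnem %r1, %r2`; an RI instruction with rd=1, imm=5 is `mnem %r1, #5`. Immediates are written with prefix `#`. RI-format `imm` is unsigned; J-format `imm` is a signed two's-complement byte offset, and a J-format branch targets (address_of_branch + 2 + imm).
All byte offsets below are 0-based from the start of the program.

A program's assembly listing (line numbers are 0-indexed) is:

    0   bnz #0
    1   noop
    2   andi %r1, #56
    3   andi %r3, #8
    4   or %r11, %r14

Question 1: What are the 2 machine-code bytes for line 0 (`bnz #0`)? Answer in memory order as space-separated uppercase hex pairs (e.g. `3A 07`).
0. bnz fields op=0x14:6|imm=0:10 → word 5000h → 00 50

00 50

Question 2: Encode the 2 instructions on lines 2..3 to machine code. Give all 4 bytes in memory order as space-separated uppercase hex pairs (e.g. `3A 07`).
2. andi fields op=0x9:6|rd=1:4|imm=56:6 → word 2478h → 78 24
3. andi fields op=0x9:6|rd=3:4|imm=8:6 → word 24c8h → c8 24

78 24 C8 24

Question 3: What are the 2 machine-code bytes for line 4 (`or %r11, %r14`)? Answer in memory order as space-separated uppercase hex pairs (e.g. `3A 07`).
F8 92

L4: or op=0x24:6|rd=11:4|rs=14:4|pad=0:2 ⇒ 0x92f8 ⇒ little f8 92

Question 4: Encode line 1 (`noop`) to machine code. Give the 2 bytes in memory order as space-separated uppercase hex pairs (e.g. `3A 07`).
1. noop fields op=0x10:6|pad=0:10 → word 4000h → 00 40

00 40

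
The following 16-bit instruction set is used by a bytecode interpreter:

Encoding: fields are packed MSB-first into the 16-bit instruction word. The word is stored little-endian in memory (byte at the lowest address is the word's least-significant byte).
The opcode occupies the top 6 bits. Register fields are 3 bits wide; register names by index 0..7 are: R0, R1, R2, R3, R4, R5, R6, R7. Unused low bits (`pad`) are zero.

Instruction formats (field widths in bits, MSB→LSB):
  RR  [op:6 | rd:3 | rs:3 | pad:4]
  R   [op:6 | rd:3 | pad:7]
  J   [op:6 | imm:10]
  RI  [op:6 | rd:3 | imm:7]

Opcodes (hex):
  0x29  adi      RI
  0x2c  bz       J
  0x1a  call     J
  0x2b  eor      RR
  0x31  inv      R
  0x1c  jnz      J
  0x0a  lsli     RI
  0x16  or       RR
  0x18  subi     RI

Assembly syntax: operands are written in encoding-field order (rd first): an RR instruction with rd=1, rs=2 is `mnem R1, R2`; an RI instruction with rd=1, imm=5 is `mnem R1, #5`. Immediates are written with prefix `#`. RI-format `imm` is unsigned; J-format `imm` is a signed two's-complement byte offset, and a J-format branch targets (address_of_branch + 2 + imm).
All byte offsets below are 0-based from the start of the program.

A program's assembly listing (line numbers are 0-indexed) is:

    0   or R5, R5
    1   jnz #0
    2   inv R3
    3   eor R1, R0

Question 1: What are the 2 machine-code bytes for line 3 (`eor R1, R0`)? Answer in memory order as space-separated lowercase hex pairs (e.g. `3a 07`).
80 ac

3. eor fields op=0x2b:6|rd=1:3|rs=0:3|pad=0:4 → word ac80h → 80 ac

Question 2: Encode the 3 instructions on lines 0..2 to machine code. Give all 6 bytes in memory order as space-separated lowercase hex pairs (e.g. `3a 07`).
d0 5a 00 70 80 c5

line 0 (or): pack op=0x16:6|rd=5:3|rs=5:3|pad=0:4 = 0x5ad0; little→ d0 5a
line 1 (jnz): pack op=0x1c:6|imm=0:10 = 0x7000; little→ 00 70
line 2 (inv): pack op=0x31:6|rd=3:3|pad=0:7 = 0xc580; little→ 80 c5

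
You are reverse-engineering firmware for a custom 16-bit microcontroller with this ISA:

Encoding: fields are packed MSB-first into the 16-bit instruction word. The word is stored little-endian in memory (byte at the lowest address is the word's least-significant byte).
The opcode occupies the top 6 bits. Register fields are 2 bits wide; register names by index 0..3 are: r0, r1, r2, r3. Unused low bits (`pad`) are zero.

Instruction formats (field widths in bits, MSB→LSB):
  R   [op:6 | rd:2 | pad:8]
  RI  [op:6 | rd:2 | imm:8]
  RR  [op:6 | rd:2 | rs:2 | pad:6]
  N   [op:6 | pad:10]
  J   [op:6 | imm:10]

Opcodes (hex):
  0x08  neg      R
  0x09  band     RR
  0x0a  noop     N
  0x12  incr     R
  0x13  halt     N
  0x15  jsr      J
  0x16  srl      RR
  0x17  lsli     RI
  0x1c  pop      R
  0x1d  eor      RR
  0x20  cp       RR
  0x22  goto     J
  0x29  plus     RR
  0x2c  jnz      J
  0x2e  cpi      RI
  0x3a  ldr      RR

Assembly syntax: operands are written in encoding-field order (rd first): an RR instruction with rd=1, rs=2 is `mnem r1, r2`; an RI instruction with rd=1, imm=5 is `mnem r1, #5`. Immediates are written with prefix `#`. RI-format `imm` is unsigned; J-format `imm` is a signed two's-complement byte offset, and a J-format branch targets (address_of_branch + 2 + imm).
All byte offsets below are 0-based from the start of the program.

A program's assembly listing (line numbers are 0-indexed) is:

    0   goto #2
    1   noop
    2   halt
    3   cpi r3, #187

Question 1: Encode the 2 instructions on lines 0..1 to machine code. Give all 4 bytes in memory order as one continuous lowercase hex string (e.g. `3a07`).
02880028

0. goto fields op=0x22:6|imm=2:10 → word 8802h → 02 88
1. noop fields op=0xa:6|pad=0:10 → word 2800h → 00 28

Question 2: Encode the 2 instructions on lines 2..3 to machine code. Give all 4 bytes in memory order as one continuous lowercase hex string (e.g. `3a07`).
004cbbbb

2. halt fields op=0x13:6|pad=0:10 → word 4c00h → 00 4c
3. cpi fields op=0x2e:6|rd=3:2|imm=187:8 → word bbbbh → bb bb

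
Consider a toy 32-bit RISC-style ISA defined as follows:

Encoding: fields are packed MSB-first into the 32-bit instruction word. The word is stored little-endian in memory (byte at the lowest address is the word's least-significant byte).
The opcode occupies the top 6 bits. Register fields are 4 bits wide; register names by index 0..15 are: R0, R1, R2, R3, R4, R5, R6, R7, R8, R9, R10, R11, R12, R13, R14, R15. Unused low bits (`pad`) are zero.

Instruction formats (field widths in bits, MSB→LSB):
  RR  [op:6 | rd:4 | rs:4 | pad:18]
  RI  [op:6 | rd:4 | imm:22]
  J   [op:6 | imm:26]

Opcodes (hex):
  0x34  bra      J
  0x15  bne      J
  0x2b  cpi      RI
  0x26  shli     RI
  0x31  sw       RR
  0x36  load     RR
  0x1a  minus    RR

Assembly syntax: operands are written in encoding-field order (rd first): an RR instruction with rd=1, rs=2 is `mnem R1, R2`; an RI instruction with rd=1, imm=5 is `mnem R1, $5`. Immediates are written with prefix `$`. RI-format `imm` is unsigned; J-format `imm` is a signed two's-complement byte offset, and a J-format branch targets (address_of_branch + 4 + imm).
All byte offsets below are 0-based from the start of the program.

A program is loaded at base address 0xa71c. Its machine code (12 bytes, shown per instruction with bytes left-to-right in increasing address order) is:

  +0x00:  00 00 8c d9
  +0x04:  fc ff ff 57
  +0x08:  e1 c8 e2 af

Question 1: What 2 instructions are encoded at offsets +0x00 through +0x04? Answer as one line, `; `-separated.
off 0x00: read 00 00 8c d9 as little → 0xd98c0000
  opcode bits[31:26]=0x36: load/RR
  rd@[25:22]=0x6 ⇒ R6
  rs@[21:18]=0x3 ⇒ R3
off 0x04: read fc ff ff 57 as little → 0x57fffffc
  opcode bits[31:26]=0x15: bne/J
  imm@[25:0]=0x3fffffc (s26→-4) ⇒ $-4

load R6, R3; bne $-4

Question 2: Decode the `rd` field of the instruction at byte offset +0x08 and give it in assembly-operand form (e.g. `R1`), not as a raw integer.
off 0x08: read e1 c8 e2 af as little → 0xafe2c8e1
  op=0xafe2c8e1>>26=0x2b ⇒ cpi (RI)
  rd@[25:22]=0xf ⇒ R15
  imm@[21:0]=0x22c8e1 ⇒ $2279649

R15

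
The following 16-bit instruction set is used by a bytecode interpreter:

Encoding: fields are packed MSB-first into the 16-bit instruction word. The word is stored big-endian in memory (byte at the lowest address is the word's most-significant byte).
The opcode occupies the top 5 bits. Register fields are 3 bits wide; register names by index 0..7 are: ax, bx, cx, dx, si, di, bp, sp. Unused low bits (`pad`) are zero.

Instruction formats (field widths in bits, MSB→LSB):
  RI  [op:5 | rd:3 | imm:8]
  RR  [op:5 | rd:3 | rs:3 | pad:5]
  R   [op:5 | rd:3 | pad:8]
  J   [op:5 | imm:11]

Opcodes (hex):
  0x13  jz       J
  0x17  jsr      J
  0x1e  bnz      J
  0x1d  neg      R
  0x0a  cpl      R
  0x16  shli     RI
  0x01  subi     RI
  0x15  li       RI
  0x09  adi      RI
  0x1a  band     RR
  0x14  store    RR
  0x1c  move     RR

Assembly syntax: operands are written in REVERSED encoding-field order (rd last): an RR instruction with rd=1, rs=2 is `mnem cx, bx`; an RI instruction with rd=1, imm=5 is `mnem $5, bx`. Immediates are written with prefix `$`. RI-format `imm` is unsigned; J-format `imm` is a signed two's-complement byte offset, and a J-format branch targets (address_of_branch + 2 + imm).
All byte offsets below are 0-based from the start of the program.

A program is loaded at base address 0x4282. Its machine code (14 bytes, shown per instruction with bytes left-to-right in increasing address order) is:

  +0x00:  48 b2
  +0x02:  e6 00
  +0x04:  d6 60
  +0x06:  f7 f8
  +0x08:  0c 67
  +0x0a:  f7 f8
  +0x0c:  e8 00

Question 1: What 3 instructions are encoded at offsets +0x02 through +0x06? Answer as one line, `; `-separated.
move ax, bp; band dx, bp; bnz $-8

@+02  big-endian(e6 00) = 0xe600
  opcode bits[15:11]=0x1c: move/RR
  [10:8] rd=6 = bp
  [7:5] rs=0 = ax
@+04  big-endian(d6 60) = 0xd660
  opcode bits[15:11]=0x1a: band/RR
  [10:8] rd=6 = bp
  [7:5] rs=3 = dx
@+06  big-endian(f7 f8) = 0xf7f8
  opcode bits[15:11]=0x1e: bnz/J
  [10:0] imm=2040 (s11→-8) = $-8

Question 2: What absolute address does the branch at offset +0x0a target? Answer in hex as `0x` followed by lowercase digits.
[0a] f7 f8 → 0xf7f8
  top 5b → 0x1e → bnz [J]
  [10:0] imm=2040 (s11→-8) = $-8
  target = base 0x4282 + off 0x0a + 2 + imm -8 = 0x4286

0x4286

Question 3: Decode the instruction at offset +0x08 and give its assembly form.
@+08  big-endian(0c 67) = 0x0c67
  top 5b → 0x1 → subi [RI]
  rd@[10:8]=0x4 ⇒ si
  imm@[7:0]=0x67 ⇒ $103

subi $103, si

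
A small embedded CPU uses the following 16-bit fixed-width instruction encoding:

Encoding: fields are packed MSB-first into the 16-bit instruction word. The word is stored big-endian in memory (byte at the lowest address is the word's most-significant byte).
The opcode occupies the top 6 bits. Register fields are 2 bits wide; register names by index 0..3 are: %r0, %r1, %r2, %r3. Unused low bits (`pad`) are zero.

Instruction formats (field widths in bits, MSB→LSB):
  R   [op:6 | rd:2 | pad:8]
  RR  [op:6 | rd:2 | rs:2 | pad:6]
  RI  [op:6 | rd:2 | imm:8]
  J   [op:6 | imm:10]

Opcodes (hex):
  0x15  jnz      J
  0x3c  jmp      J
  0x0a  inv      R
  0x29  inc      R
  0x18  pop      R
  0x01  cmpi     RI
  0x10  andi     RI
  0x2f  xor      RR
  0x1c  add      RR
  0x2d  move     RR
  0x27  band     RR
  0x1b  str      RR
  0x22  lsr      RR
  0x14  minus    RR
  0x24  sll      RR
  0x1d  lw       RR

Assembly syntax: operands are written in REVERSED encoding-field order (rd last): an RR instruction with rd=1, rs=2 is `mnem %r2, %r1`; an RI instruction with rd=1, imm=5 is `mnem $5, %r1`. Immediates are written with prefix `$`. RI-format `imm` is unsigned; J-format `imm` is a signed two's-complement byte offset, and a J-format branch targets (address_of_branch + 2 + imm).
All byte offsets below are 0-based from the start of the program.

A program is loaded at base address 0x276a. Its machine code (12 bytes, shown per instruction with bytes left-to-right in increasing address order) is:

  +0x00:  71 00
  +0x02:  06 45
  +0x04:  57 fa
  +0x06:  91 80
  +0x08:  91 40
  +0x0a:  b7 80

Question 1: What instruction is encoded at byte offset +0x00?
@+00  big-endian(71 00) = 0x7100
  opcode bits[15:10]=0x1c: add/RR
  rd@[9:8]=0x1 ⇒ %r1
  rs@[7:6]=0x0 ⇒ %r0

add %r0, %r1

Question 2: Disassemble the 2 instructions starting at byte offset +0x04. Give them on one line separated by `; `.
jnz $-6; sll %r2, %r1

+0x04: 57 fa ⇒ word 0x57fa (big)
  op=0x57fa>>10=0x15 ⇒ jnz (J)
  [9:0] imm=1018 (s10→-6) = $-6
+0x06: 91 80 ⇒ word 0x9180 (big)
  op=0x9180>>10=0x24 ⇒ sll (RR)
  [9:8] rd=1 = %r1
  [7:6] rs=2 = %r2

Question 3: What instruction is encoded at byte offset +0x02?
cmpi $69, %r2

@+02  big-endian(06 45) = 0x0645
  op=0x0645>>10=0x1 ⇒ cmpi (RI)
  rd@[9:8]=0x2 ⇒ %r2
  imm@[7:0]=0x45 ⇒ $69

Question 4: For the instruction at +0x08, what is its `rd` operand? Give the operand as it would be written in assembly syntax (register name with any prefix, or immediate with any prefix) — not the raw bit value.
%r1

+0x08: 91 40 ⇒ word 0x9140 (big)
  top 6b → 0x24 → sll [RR]
  rd: (w>>8)&0x3=0x1 → %r1
  rs: (w>>6)&0x3=0x1 → %r1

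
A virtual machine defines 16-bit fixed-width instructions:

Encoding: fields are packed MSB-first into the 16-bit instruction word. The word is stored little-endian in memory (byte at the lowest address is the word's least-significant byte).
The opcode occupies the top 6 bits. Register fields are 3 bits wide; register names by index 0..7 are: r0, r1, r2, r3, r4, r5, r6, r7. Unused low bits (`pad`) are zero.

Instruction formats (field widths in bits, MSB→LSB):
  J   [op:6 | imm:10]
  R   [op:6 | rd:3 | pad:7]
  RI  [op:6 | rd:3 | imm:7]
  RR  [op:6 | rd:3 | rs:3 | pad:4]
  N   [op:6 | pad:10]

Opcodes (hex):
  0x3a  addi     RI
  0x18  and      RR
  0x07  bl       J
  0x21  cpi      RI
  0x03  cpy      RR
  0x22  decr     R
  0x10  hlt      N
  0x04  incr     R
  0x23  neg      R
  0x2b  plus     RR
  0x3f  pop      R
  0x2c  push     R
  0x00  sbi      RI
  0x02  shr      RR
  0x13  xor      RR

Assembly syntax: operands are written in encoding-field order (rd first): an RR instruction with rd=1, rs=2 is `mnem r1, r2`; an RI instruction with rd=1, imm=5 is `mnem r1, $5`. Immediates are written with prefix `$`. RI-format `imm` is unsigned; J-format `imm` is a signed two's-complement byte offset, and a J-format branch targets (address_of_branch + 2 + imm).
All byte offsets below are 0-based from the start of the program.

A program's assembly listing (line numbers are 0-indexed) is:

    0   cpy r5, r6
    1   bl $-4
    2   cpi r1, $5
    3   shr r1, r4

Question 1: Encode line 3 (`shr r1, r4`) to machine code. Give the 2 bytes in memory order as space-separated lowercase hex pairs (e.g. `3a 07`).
3. shr fields op=0x2:6|rd=1:3|rs=4:3|pad=0:4 → word 08c0h → c0 08

c0 08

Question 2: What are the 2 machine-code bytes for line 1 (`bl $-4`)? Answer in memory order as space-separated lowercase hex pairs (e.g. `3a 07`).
1. bl fields op=0x7:6|imm=-4:10 → word 1ffch → fc 1f

fc 1f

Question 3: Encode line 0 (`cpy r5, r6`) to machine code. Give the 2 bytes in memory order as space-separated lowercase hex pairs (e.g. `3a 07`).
e0 0e

L0: cpy op=0x3:6|rd=5:3|rs=6:3|pad=0:4 ⇒ 0x0ee0 ⇒ little e0 0e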